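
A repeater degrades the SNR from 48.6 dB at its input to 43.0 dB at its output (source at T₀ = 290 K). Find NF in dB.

NF (dB) = SNR_in(dB) − SNR_out(dB) when the source is at T₀
NF = 48.6 − 43.0 = 5.6 dB

5.6 dB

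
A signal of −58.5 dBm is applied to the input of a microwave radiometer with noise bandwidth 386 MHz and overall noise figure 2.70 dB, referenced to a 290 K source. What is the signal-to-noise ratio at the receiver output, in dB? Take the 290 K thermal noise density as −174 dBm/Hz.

Noise floor: N = −174 + 10 log₁₀(B) + NF
10 log₁₀(3.86×10⁸) = 85.87 dB
N = −174 + 85.87 + 2.70 = −85.43 dBm
SNR = P_sig − N = −58.5 − (−85.43) = 26.93 dB → 26.9 dB

26.9 dB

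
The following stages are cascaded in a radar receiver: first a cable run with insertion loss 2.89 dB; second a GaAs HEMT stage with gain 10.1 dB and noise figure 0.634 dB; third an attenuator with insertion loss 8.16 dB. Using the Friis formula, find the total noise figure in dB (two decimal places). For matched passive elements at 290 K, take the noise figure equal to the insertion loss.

Convert to linear (a loss of L dB is a gain of −L dB): F_i = 10^(NF_i/10), G_i = 10^(G_i,dB/10)
  Stage 1: F_1 = 10^(2.89/10) = 1.945, G_1 = 10^(−2.89/10) = 0.5140
  Stage 2: F_2 = 10^(0.634/10) = 1.157, G_2 = 10^(10.1/10) = 10.23
  Stage 3: F_3 = 10^(8.16/10) = 6.546, G_3 = 10^(−8.16/10) = 0.1528
Friis cascade:
  F = 1.945 + (1.157 − 1)/0.5140 + (6.546 − 1)/5.260 = 3.306
NF = 10 log₁₀(3.306) = 5.19 dB

5.19 dB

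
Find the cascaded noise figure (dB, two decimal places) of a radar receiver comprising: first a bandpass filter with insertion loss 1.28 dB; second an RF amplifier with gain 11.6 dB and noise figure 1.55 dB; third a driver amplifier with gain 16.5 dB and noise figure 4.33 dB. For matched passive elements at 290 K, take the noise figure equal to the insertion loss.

3.18 dB

Convert to linear (a loss of L dB is a gain of −L dB): F_i = 10^(NF_i/10), G_i = 10^(G_i,dB/10)
  Stage 1: F_1 = 10^(1.28/10) = 1.343, G_1 = 10^(−1.28/10) = 0.7447
  Stage 2: F_2 = 10^(1.55/10) = 1.429, G_2 = 10^(11.6/10) = 14.45
  Stage 3: F_3 = 10^(4.33/10) = 2.710, G_3 = 10^(16.5/10) = 44.67
Friis cascade:
  F = 1.343 + (1.429 − 1)/0.7447 + (2.710 − 1)/10.76 = 2.078
NF = 10 log₁₀(2.078) = 3.18 dB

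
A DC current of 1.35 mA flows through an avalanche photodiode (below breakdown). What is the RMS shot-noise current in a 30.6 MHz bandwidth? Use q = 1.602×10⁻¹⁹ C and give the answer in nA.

I_n = √(2qI·B)
2qI·B = 2 × 1.602×10⁻¹⁹ × 1.35×10⁻³ × 3.06×10⁷ = 1.32×10⁻¹⁴ A²
I_n = √(1.32×10⁻¹⁴) = 1.15×10⁻⁷ A = 115 nA

115 nA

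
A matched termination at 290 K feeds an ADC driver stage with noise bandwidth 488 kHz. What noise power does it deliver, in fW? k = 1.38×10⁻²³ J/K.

P_n = kTB = 1.38×10⁻²³ × 290 × 4.88×10⁵ = 1.95×10⁻¹⁵ W = 1.95 fW

1.95 fW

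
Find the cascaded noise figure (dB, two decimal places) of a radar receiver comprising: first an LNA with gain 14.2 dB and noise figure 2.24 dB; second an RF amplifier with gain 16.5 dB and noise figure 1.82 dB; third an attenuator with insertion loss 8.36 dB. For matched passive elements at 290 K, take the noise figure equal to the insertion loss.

Convert to linear (a loss of L dB is a gain of −L dB): F_i = 10^(NF_i/10), G_i = 10^(G_i,dB/10)
  Stage 1: F_1 = 10^(2.24/10) = 1.675, G_1 = 10^(14.2/10) = 26.30
  Stage 2: F_2 = 10^(1.82/10) = 1.521, G_2 = 10^(16.5/10) = 44.67
  Stage 3: F_3 = 10^(8.36/10) = 6.855, G_3 = 10^(−8.36/10) = 0.1459
Friis cascade:
  F = 1.675 + (1.521 − 1)/26.30 + (6.855 − 1)/1175 = 1.700
NF = 10 log₁₀(1.700) = 2.30 dB

2.30 dB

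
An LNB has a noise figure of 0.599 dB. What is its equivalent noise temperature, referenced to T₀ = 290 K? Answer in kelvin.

42.9 K

F = 10^(0.599/10) = 1.14789
T_e = (F − 1)·T₀ = (1.14789 − 1) × 290 = 42.9 K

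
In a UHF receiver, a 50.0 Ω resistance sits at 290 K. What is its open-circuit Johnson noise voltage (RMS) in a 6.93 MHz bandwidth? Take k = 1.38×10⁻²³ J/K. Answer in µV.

2.36 µV

V_n = √(4kTRB)
4kTRB = 4 × 1.38×10⁻²³ × 290 × 5.00×10¹ × 6.93×10⁶ = 5.55×10⁻¹² V²
V_n = √(5.55×10⁻¹²) = 2.36×10⁻⁶ V = 2.36 µV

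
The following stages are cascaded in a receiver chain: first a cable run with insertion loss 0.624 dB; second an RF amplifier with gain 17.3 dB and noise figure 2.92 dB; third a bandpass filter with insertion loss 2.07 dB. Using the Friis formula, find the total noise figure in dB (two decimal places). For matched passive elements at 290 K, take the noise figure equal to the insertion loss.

Convert to linear (a loss of L dB is a gain of −L dB): F_i = 10^(NF_i/10), G_i = 10^(G_i,dB/10)
  Stage 1: F_1 = 10^(0.624/10) = 1.155, G_1 = 10^(−0.624/10) = 0.8662
  Stage 2: F_2 = 10^(2.92/10) = 1.959, G_2 = 10^(17.3/10) = 53.70
  Stage 3: F_3 = 10^(2.07/10) = 1.611, G_3 = 10^(−2.07/10) = 0.6209
Friis cascade:
  F = 1.155 + (1.959 − 1)/0.8662 + (1.611 − 1)/46.52 = 2.275
NF = 10 log₁₀(2.275) = 3.57 dB

3.57 dB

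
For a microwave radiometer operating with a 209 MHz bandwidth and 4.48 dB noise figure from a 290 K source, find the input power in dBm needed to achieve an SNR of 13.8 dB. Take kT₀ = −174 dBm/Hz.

−72.5 dBm

Sensitivity = −174 + 10 log₁₀(B) + NF + SNR_min
= −174 + 83.2 + 4.48 + 13.8
= −72.52 dBm → −72.5 dBm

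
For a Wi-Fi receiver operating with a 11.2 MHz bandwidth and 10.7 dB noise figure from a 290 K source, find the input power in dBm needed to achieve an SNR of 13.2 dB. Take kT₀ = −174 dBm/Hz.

Sensitivity = −174 + 10 log₁₀(B) + NF + SNR_min
= −174 + 70.49 + 10.7 + 13.2
= −79.61 dBm → −79.6 dBm

−79.6 dBm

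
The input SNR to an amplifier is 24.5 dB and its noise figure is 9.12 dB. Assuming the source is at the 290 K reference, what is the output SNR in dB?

15.38 dB

By definition F = SNR_in/SNR_out, so in dB: SNR_out = SNR_in − NF
SNR_out = 24.5 − 9.12 = 15.38 dB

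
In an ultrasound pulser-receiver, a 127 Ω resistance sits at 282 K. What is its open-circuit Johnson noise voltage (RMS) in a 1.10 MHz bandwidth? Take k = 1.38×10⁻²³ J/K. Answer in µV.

V_n = √(4kTRB)
4kTRB = 4 × 1.38×10⁻²³ × 282 × 1.27×10² × 1.10×10⁶ = 2.17×10⁻¹² V²
V_n = √(2.17×10⁻¹²) = 1.47×10⁻⁶ V = 1.47 µV

1.47 µV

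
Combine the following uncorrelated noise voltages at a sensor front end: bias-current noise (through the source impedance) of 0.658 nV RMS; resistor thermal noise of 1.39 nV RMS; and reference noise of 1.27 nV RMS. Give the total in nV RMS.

1.99 nV

Uncorrelated sources add in power (mean-square): V_tot = √(ΣV_i²)
V_tot = √[(6.58×10⁻¹⁰)² + (1.39×10⁻⁹)² + (1.27×10⁻⁹)²] = 1.99×10⁻⁹ V = 1.99 nV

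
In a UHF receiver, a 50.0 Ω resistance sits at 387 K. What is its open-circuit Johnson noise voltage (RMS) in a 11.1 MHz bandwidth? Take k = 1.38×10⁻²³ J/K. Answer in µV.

3.44 µV

V_n = √(4kTRB)
4kTRB = 4 × 1.38×10⁻²³ × 387 × 5.00×10¹ × 1.11×10⁷ = 1.19×10⁻¹¹ V²
V_n = √(1.19×10⁻¹¹) = 3.44×10⁻⁶ V = 3.44 µV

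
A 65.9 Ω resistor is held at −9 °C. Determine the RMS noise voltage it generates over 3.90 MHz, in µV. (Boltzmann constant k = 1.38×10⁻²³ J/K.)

T = −9 °C + 273.15 = 264.15 K
V_n = √(4kTRB)
4kTRB = 4 × 1.38×10⁻²³ × 264.15 × 6.59×10¹ × 3.90×10⁶ = 3.75×10⁻¹² V²
V_n = √(3.75×10⁻¹²) = 1.94×10⁻⁶ V = 1.94 µV

1.94 µV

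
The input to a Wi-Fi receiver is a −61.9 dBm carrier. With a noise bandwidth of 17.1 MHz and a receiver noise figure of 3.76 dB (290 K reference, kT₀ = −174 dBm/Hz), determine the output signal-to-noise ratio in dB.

Noise floor: N = −174 + 10 log₁₀(B) + NF
10 log₁₀(1.71×10⁷) = 72.33 dB
N = −174 + 72.33 + 3.76 = −97.91 dBm
SNR = P_sig − N = −61.9 − (−97.91) = 36.01 dB → 36.0 dB

36.0 dB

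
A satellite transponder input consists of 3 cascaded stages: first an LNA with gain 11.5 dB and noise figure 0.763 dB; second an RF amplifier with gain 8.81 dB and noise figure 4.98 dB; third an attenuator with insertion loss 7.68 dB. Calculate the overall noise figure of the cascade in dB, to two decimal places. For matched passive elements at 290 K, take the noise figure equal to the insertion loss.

Convert to linear (a loss of L dB is a gain of −L dB): F_i = 10^(NF_i/10), G_i = 10^(G_i,dB/10)
  Stage 1: F_1 = 10^(0.763/10) = 1.192, G_1 = 10^(11.5/10) = 14.13
  Stage 2: F_2 = 10^(4.98/10) = 3.148, G_2 = 10^(8.81/10) = 7.603
  Stage 3: F_3 = 10^(7.68/10) = 5.861, G_3 = 10^(−7.68/10) = 0.1706
Friis cascade:
  F = 1.192 + (3.148 − 1)/14.13 + (5.861 − 1)/107.4 = 1.389
NF = 10 log₁₀(1.389) = 1.43 dB

1.43 dB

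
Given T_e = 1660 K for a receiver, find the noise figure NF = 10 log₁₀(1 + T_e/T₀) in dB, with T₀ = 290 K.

F = 1 + T_e/T₀ = 1 + 1660/290 = 6.72414
NF = 10 log₁₀(6.72414) = 8.28 dB

8.28 dB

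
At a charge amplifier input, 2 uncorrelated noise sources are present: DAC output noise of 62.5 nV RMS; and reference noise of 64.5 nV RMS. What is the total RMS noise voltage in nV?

Uncorrelated sources add in power (mean-square): V_tot = √(ΣV_i²)
V_tot = √[(6.25×10⁻⁸)² + (6.45×10⁻⁸)²] = 8.98×10⁻⁸ V = 89.8 nV

89.8 nV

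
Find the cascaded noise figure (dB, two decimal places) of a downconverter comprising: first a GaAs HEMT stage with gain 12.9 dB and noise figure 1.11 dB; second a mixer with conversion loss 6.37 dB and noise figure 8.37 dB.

Convert to linear (a loss of L dB is a gain of −L dB): F_i = 10^(NF_i/10), G_i = 10^(G_i,dB/10)
  Stage 1: F_1 = 10^(1.11/10) = 1.291, G_1 = 10^(12.9/10) = 19.50
  Stage 2: F_2 = 10^(8.37/10) = 6.871, G_2 = 10^(−6.37/10) = 0.2307
Friis cascade:
  F = 1.291 + (6.871 − 1)/19.50 = 1.592
NF = 10 log₁₀(1.592) = 2.02 dB

2.02 dB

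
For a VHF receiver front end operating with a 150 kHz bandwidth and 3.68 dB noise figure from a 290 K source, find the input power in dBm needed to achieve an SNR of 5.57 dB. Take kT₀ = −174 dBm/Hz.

Sensitivity = −174 + 10 log₁₀(B) + NF + SNR_min
= −174 + 51.76 + 3.68 + 5.57
= −112.99 dBm → −113.0 dBm

−113.0 dBm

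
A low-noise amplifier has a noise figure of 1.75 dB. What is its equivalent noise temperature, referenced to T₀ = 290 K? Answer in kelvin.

144 K

F = 10^(1.75/10) = 1.49624
T_e = (F − 1)·T₀ = (1.49624 − 1) × 290 = 144 K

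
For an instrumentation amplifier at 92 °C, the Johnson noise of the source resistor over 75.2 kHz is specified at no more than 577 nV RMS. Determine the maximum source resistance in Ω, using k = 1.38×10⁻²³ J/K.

220 Ω

T = 92 °C + 273.15 = 365.15 K
Johnson–Nyquist: V_n = √(4kTRB) ⇒ R = V_n² / (4kTB)
4kTB = 4 × 1.38×10⁻²³ × 365.15 × 7.52×10⁴ = 1.52×10⁻¹⁵
R = (5.77×10⁻⁷)² / 1.52×10⁻¹⁵ = 2.20×10² Ω = 220 Ω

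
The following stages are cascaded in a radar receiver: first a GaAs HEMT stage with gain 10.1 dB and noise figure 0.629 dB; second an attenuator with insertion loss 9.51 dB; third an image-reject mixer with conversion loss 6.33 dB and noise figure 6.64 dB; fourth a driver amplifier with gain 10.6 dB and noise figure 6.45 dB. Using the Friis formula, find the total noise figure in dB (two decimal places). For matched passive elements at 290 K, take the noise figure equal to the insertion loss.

Convert to linear (a loss of L dB is a gain of −L dB): F_i = 10^(NF_i/10), G_i = 10^(G_i,dB/10)
  Stage 1: F_1 = 10^(0.629/10) = 1.156, G_1 = 10^(10.1/10) = 10.23
  Stage 2: F_2 = 10^(9.51/10) = 8.933, G_2 = 10^(−9.51/10) = 0.1119
  Stage 3: F_3 = 10^(6.64/10) = 4.613, G_3 = 10^(−6.33/10) = 0.2328
  Stage 4: F_4 = 10^(6.45/10) = 4.416, G_4 = 10^(10.6/10) = 11.48
Friis cascade:
  F = 1.156 + (8.933 − 1)/10.23 + (4.613 − 1)/1.146 + (4.416 − 1)/0.2667 = 17.89
NF = 10 log₁₀(17.89) = 12.53 dB

12.53 dB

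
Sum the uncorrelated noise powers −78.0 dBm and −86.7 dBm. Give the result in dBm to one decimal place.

−77.5 dBm

Convert to linear, add, convert back:
P₁ = 1.58×10⁻¹¹ W, P₂ = 2.14×10⁻¹² W
P_tot = 1.80×10⁻¹¹ W → 10 log₁₀(P_tot / 10⁻³) = −77.5 dBm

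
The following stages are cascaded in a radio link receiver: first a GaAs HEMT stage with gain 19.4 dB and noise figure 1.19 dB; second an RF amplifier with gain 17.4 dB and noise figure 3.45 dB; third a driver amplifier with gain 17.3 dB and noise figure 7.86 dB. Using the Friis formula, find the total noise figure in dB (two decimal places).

Convert to linear (a loss of L dB is a gain of −L dB): F_i = 10^(NF_i/10), G_i = 10^(G_i,dB/10)
  Stage 1: F_1 = 10^(1.19/10) = 1.315, G_1 = 10^(19.4/10) = 87.10
  Stage 2: F_2 = 10^(3.45/10) = 2.213, G_2 = 10^(17.4/10) = 54.95
  Stage 3: F_3 = 10^(7.86/10) = 6.109, G_3 = 10^(17.3/10) = 53.70
Friis cascade:
  F = 1.315 + (2.213 − 1)/87.10 + (6.109 − 1)/4786 = 1.330
NF = 10 log₁₀(1.330) = 1.24 dB

1.24 dB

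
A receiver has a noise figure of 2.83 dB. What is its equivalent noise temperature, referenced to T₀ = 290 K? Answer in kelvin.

F = 10^(2.83/10) = 1.91867
T_e = (F − 1)·T₀ = (1.91867 − 1) × 290 = 266 K

266 K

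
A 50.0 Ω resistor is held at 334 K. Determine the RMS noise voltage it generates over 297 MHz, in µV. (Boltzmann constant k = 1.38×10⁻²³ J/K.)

V_n = √(4kTRB)
4kTRB = 4 × 1.38×10⁻²³ × 334 × 5.00×10¹ × 2.97×10⁸ = 2.74×10⁻¹⁰ V²
V_n = √(2.74×10⁻¹⁰) = 1.65×10⁻⁵ V = 16.5 µV

16.5 µV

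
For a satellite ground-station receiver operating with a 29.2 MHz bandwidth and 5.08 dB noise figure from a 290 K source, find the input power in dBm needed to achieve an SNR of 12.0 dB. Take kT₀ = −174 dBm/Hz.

−82.3 dBm

Sensitivity = −174 + 10 log₁₀(B) + NF + SNR_min
= −174 + 74.65 + 5.08 + 12.0
= −82.27 dBm → −82.3 dBm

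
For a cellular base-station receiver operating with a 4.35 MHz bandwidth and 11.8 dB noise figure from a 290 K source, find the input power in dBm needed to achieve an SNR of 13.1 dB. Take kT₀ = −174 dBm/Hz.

Sensitivity = −174 + 10 log₁₀(B) + NF + SNR_min
= −174 + 66.38 + 11.8 + 13.1
= −82.72 dBm → −82.7 dBm

−82.7 dBm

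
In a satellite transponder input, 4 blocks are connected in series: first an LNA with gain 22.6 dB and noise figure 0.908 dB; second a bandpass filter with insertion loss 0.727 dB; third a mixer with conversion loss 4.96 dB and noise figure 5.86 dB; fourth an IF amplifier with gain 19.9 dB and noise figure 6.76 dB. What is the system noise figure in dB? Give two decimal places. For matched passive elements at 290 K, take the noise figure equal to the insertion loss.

1.23 dB

Convert to linear (a loss of L dB is a gain of −L dB): F_i = 10^(NF_i/10), G_i = 10^(G_i,dB/10)
  Stage 1: F_1 = 10^(0.908/10) = 1.233, G_1 = 10^(22.6/10) = 182.0
  Stage 2: F_2 = 10^(0.727/10) = 1.182, G_2 = 10^(−0.727/10) = 0.8459
  Stage 3: F_3 = 10^(5.86/10) = 3.855, G_3 = 10^(−4.96/10) = 0.3192
  Stage 4: F_4 = 10^(6.76/10) = 4.742, G_4 = 10^(19.9/10) = 97.72
Friis cascade:
  F = 1.233 + (1.182 − 1)/182.0 + (3.855 − 1)/153.9 + (4.742 − 1)/49.12 = 1.328
NF = 10 log₁₀(1.328) = 1.23 dB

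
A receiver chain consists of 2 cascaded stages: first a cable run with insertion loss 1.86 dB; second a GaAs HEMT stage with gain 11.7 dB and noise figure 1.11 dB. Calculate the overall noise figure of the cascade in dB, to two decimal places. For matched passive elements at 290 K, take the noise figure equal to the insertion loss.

2.97 dB

Convert to linear (a loss of L dB is a gain of −L dB): F_i = 10^(NF_i/10), G_i = 10^(G_i,dB/10)
  Stage 1: F_1 = 10^(1.86/10) = 1.535, G_1 = 10^(−1.86/10) = 0.6516
  Stage 2: F_2 = 10^(1.11/10) = 1.291, G_2 = 10^(11.7/10) = 14.79
Friis cascade:
  F = 1.535 + (1.291 − 1)/0.6516 = 1.982
NF = 10 log₁₀(1.982) = 2.97 dB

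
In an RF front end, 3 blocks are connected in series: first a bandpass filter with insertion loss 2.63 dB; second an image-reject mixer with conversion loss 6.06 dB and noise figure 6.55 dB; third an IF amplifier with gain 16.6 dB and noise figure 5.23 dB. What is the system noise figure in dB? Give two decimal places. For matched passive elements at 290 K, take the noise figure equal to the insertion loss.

Convert to linear (a loss of L dB is a gain of −L dB): F_i = 10^(NF_i/10), G_i = 10^(G_i,dB/10)
  Stage 1: F_1 = 10^(2.63/10) = 1.832, G_1 = 10^(−2.63/10) = 0.5458
  Stage 2: F_2 = 10^(6.55/10) = 4.519, G_2 = 10^(−6.06/10) = 0.2477
  Stage 3: F_3 = 10^(5.23/10) = 3.334, G_3 = 10^(16.6/10) = 45.71
Friis cascade:
  F = 1.832 + (4.519 − 1)/0.5458 + (3.334 − 1)/0.1352 = 25.54
NF = 10 log₁₀(25.54) = 14.07 dB

14.07 dB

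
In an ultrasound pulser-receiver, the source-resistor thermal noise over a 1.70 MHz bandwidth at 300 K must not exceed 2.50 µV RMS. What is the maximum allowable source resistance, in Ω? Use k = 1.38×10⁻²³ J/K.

222 Ω

Johnson–Nyquist: V_n = √(4kTRB) ⇒ R = V_n² / (4kTB)
4kTB = 4 × 1.38×10⁻²³ × 300 × 1.70×10⁶ = 2.82×10⁻¹⁴
R = (2.50×10⁻⁶)² / 2.82×10⁻¹⁴ = 2.22×10² Ω = 222 Ω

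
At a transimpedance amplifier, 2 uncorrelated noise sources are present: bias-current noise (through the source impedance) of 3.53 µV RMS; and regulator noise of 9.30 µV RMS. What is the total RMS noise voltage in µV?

9.95 µV

Uncorrelated sources add in power (mean-square): V_tot = √(ΣV_i²)
V_tot = √[(3.53×10⁻⁶)² + (9.30×10⁻⁶)²] = 9.95×10⁻⁶ V = 9.95 µV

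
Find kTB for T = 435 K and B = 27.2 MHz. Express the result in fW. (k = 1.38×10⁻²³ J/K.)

P_n = kTB = 1.38×10⁻²³ × 435 × 2.72×10⁷ = 1.63×10⁻¹³ W = 163 fW

163 fW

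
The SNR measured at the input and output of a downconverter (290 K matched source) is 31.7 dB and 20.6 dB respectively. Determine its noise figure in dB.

NF (dB) = SNR_in(dB) − SNR_out(dB) when the source is at T₀
NF = 31.7 − 20.6 = 11.1 dB

11.1 dB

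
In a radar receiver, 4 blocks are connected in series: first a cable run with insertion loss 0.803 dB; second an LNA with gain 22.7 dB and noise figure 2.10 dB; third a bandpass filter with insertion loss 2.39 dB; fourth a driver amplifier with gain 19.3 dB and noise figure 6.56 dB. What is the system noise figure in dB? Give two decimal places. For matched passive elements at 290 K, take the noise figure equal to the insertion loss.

Convert to linear (a loss of L dB is a gain of −L dB): F_i = 10^(NF_i/10), G_i = 10^(G_i,dB/10)
  Stage 1: F_1 = 10^(0.803/10) = 1.203, G_1 = 10^(−0.803/10) = 0.8312
  Stage 2: F_2 = 10^(2.10/10) = 1.622, G_2 = 10^(22.7/10) = 186.2
  Stage 3: F_3 = 10^(2.39/10) = 1.734, G_3 = 10^(−2.39/10) = 0.5768
  Stage 4: F_4 = 10^(6.56/10) = 4.529, G_4 = 10^(19.3/10) = 85.11
Friis cascade:
  F = 1.203 + (1.622 − 1)/0.8312 + (1.734 − 1)/154.8 + (4.529 − 1)/89.27 = 1.995
NF = 10 log₁₀(1.995) = 3.00 dB

3.00 dB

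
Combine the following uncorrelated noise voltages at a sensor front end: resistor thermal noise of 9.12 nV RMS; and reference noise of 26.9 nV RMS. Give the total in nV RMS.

28.4 nV

Uncorrelated sources add in power (mean-square): V_tot = √(ΣV_i²)
V_tot = √[(9.12×10⁻⁹)² + (2.69×10⁻⁸)²] = 2.84×10⁻⁸ V = 28.4 nV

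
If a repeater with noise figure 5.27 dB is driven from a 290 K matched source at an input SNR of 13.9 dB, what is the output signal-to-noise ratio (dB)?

8.63 dB

By definition F = SNR_in/SNR_out, so in dB: SNR_out = SNR_in − NF
SNR_out = 13.9 − 5.27 = 8.63 dB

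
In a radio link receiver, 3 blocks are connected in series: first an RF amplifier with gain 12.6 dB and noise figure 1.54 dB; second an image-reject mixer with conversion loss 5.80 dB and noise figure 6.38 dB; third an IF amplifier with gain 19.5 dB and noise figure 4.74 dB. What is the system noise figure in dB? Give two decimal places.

3.06 dB

Convert to linear (a loss of L dB is a gain of −L dB): F_i = 10^(NF_i/10), G_i = 10^(G_i,dB/10)
  Stage 1: F_1 = 10^(1.54/10) = 1.426, G_1 = 10^(12.6/10) = 18.20
  Stage 2: F_2 = 10^(6.38/10) = 4.345, G_2 = 10^(−5.80/10) = 0.2630
  Stage 3: F_3 = 10^(4.74/10) = 2.979, G_3 = 10^(19.5/10) = 89.13
Friis cascade:
  F = 1.426 + (4.345 − 1)/18.20 + (2.979 − 1)/4.786 = 2.023
NF = 10 log₁₀(2.023) = 3.06 dB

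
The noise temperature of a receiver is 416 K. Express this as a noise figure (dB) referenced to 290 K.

3.86 dB

F = 1 + T_e/T₀ = 1 + 416/290 = 2.43448
NF = 10 log₁₀(2.43448) = 3.86 dB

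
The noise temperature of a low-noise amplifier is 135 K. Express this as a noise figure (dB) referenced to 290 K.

F = 1 + T_e/T₀ = 1 + 135/290 = 1.46552
NF = 10 log₁₀(1.46552) = 1.66 dB

1.66 dB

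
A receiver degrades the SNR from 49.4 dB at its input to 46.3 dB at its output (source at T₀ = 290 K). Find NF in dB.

3.1 dB

NF (dB) = SNR_in(dB) − SNR_out(dB) when the source is at T₀
NF = 49.4 − 46.3 = 3.1 dB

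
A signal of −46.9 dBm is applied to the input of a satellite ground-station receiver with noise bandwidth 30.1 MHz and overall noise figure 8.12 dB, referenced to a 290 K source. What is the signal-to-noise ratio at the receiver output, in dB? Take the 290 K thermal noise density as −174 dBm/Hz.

Noise floor: N = −174 + 10 log₁₀(B) + NF
10 log₁₀(3.01×10⁷) = 74.79 dB
N = −174 + 74.79 + 8.12 = −91.09 dBm
SNR = P_sig − N = −46.9 − (−91.09) = 44.19 dB → 44.2 dB

44.2 dB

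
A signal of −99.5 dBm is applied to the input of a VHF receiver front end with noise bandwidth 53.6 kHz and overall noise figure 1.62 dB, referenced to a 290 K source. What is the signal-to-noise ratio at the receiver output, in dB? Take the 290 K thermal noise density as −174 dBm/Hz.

Noise floor: N = −174 + 10 log₁₀(B) + NF
10 log₁₀(5.36×10⁴) = 47.29 dB
N = −174 + 47.29 + 1.62 = −125.09 dBm
SNR = P_sig − N = −99.5 − (−125.09) = 25.59 dB → 25.6 dB

25.6 dB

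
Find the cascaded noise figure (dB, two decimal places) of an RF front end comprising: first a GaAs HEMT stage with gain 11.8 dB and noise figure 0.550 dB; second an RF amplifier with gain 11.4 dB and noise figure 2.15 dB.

Convert to linear (a loss of L dB is a gain of −L dB): F_i = 10^(NF_i/10), G_i = 10^(G_i,dB/10)
  Stage 1: F_1 = 10^(0.550/10) = 1.135, G_1 = 10^(11.8/10) = 15.14
  Stage 2: F_2 = 10^(2.15/10) = 1.641, G_2 = 10^(11.4/10) = 13.80
Friis cascade:
  F = 1.135 + (1.641 − 1)/15.14 = 1.177
NF = 10 log₁₀(1.177) = 0.71 dB

0.71 dB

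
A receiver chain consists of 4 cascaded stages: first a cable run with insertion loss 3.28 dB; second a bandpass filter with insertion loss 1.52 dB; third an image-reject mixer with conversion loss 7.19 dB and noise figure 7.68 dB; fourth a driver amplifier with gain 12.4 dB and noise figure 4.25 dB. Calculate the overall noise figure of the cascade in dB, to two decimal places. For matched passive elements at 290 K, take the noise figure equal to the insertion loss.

16.43 dB

Convert to linear (a loss of L dB is a gain of −L dB): F_i = 10^(NF_i/10), G_i = 10^(G_i,dB/10)
  Stage 1: F_1 = 10^(3.28/10) = 2.128, G_1 = 10^(−3.28/10) = 0.4699
  Stage 2: F_2 = 10^(1.52/10) = 1.419, G_2 = 10^(−1.52/10) = 0.7047
  Stage 3: F_3 = 10^(7.68/10) = 5.861, G_3 = 10^(−7.19/10) = 0.1910
  Stage 4: F_4 = 10^(4.25/10) = 2.661, G_4 = 10^(12.4/10) = 17.38
Friis cascade:
  F = 2.128 + (1.419 − 1)/0.4699 + (5.861 − 1)/0.3311 + (2.661 − 1)/0.06324 = 43.96
NF = 10 log₁₀(43.96) = 16.43 dB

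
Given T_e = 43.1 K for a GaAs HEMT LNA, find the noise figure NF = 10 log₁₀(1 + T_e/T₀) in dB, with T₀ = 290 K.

F = 1 + T_e/T₀ = 1 + 43.1/290 = 1.14862
NF = 10 log₁₀(1.14862) = 0.602 dB

0.602 dB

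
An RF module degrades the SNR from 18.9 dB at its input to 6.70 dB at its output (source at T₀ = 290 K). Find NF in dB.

NF (dB) = SNR_in(dB) − SNR_out(dB) when the source is at T₀
NF = 18.9 − 6.70 = 12.20 dB

12.20 dB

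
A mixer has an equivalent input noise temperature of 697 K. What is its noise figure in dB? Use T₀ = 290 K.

5.32 dB

F = 1 + T_e/T₀ = 1 + 697/290 = 3.40345
NF = 10 log₁₀(3.40345) = 5.32 dB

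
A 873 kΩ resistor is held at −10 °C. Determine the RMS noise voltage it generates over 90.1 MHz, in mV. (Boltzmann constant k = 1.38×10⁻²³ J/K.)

T = −10 °C + 273.15 = 263.15 K
V_n = √(4kTRB)
4kTRB = 4 × 1.38×10⁻²³ × 263.15 × 8.73×10⁵ × 9.01×10⁷ = 1.14×10⁻⁶ V²
V_n = √(1.14×10⁻⁶) = 1.07×10⁻³ V = 1.07 mV

1.07 mV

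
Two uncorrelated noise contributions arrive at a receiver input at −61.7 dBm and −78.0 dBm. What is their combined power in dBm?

Convert to linear, add, convert back:
P₁ = 6.76×10⁻¹⁰ W, P₂ = 1.58×10⁻¹¹ W
P_tot = 6.92×10⁻¹⁰ W → 10 log₁₀(P_tot / 10⁻³) = −61.6 dBm

−61.6 dBm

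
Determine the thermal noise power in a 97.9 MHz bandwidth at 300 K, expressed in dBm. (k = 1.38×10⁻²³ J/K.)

P_n = kTB = 1.38×10⁻²³ × 300 × 9.79×10⁷ = 4.05×10⁻¹³ W
In dBm: 10 log₁₀(4.05×10⁻¹³ / 10⁻³) = −93.9 dBm

−93.9 dBm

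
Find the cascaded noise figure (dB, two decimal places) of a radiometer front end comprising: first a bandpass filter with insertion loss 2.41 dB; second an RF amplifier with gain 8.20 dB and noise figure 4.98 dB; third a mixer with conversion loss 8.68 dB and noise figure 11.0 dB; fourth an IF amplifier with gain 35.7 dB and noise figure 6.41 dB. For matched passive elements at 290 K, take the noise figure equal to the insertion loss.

Convert to linear (a loss of L dB is a gain of −L dB): F_i = 10^(NF_i/10), G_i = 10^(G_i,dB/10)
  Stage 1: F_1 = 10^(2.41/10) = 1.742, G_1 = 10^(−2.41/10) = 0.5741
  Stage 2: F_2 = 10^(4.98/10) = 3.148, G_2 = 10^(8.20/10) = 6.607
  Stage 3: F_3 = 10^(11.0/10) = 12.59, G_3 = 10^(−8.68/10) = 0.1355
  Stage 4: F_4 = 10^(6.41/10) = 4.375, G_4 = 10^(35.7/10) = 3715
Friis cascade:
  F = 1.742 + (3.148 − 1)/0.5741 + (12.59 − 1)/3.793 + (4.375 − 1)/0.5140 = 15.10
NF = 10 log₁₀(15.10) = 11.79 dB

11.79 dB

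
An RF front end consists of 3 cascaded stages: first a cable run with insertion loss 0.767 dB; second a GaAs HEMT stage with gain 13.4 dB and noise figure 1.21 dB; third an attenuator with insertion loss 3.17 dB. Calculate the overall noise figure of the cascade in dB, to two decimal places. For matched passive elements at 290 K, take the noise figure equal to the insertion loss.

2.14 dB

Convert to linear (a loss of L dB is a gain of −L dB): F_i = 10^(NF_i/10), G_i = 10^(G_i,dB/10)
  Stage 1: F_1 = 10^(0.767/10) = 1.193, G_1 = 10^(−0.767/10) = 0.8381
  Stage 2: F_2 = 10^(1.21/10) = 1.321, G_2 = 10^(13.4/10) = 21.88
  Stage 3: F_3 = 10^(3.17/10) = 2.075, G_3 = 10^(−3.17/10) = 0.4819
Friis cascade:
  F = 1.193 + (1.321 − 1)/0.8381 + (2.075 − 1)/18.34 = 1.635
NF = 10 log₁₀(1.635) = 2.14 dB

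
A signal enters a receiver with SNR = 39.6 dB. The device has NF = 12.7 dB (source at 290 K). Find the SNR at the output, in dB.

26.9 dB

By definition F = SNR_in/SNR_out, so in dB: SNR_out = SNR_in − NF
SNR_out = 39.6 − 12.7 = 26.9 dB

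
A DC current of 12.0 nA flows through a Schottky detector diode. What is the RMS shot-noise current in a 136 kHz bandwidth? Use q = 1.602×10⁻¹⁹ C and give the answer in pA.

22.9 pA

I_n = √(2qI·B)
2qI·B = 2 × 1.602×10⁻¹⁹ × 1.20×10⁻⁸ × 1.36×10⁵ = 5.23×10⁻²² A²
I_n = √(5.23×10⁻²²) = 2.29×10⁻¹¹ A = 22.9 pA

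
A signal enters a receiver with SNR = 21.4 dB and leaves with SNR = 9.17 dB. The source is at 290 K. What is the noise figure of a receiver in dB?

12.23 dB

NF (dB) = SNR_in(dB) − SNR_out(dB) when the source is at T₀
NF = 21.4 − 9.17 = 12.23 dB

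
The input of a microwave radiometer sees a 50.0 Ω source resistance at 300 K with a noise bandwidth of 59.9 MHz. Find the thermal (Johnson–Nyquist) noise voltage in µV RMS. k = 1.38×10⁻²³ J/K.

7.04 µV

V_n = √(4kTRB)
4kTRB = 4 × 1.38×10⁻²³ × 300 × 5.00×10¹ × 5.99×10⁷ = 4.96×10⁻¹¹ V²
V_n = √(4.96×10⁻¹¹) = 7.04×10⁻⁶ V = 7.04 µV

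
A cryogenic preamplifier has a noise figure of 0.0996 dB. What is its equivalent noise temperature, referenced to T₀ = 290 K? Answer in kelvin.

F = 10^(0.0996/10) = 1.0232
T_e = (F − 1)·T₀ = (1.0232 − 1) × 290 = 6.73 K

6.73 K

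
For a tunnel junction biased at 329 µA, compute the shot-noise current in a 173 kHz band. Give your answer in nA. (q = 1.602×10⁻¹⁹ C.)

I_n = √(2qI·B)
2qI·B = 2 × 1.602×10⁻¹⁹ × 3.29×10⁻⁴ × 1.73×10⁵ = 1.82×10⁻¹⁷ A²
I_n = √(1.82×10⁻¹⁷) = 4.27×10⁻⁹ A = 4.27 nA

4.27 nA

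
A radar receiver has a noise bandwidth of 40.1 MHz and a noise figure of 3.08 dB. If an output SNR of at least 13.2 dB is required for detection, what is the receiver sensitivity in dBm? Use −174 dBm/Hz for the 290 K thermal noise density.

Sensitivity = −174 + 10 log₁₀(B) + NF + SNR_min
= −174 + 76.03 + 3.08 + 13.2
= −81.69 dBm → −81.7 dBm

−81.7 dBm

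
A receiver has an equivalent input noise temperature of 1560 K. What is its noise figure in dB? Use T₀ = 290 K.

F = 1 + T_e/T₀ = 1 + 1560/290 = 6.37931
NF = 10 log₁₀(6.37931) = 8.05 dB

8.05 dB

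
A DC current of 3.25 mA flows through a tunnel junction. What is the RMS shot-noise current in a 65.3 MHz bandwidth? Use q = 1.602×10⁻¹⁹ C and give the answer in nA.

I_n = √(2qI·B)
2qI·B = 2 × 1.602×10⁻¹⁹ × 3.25×10⁻³ × 6.53×10⁷ = 6.80×10⁻¹⁴ A²
I_n = √(6.80×10⁻¹⁴) = 2.61×10⁻⁷ A = 261 nA

261 nA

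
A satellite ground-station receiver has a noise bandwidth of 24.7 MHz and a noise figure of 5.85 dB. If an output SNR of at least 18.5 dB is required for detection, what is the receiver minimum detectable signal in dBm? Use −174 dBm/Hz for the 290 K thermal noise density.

−75.7 dBm

Sensitivity = −174 + 10 log₁₀(B) + NF + SNR_min
= −174 + 73.93 + 5.85 + 18.5
= −75.72 dBm → −75.7 dBm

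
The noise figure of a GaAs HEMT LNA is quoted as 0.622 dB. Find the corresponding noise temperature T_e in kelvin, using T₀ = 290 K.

F = 10^(0.622/10) = 1.15398
T_e = (F − 1)·T₀ = (1.15398 − 1) × 290 = 44.7 K

44.7 K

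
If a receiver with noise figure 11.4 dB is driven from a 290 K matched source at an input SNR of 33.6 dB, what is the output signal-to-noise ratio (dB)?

By definition F = SNR_in/SNR_out, so in dB: SNR_out = SNR_in − NF
SNR_out = 33.6 − 11.4 = 22.2 dB

22.2 dB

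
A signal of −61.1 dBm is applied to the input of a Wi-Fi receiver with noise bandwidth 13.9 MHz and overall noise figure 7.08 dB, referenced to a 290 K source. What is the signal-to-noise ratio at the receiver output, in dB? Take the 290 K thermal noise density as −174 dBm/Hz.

Noise floor: N = −174 + 10 log₁₀(B) + NF
10 log₁₀(1.39×10⁷) = 71.43 dB
N = −174 + 71.43 + 7.08 = −95.49 dBm
SNR = P_sig − N = −61.1 − (−95.49) = 34.39 dB → 34.4 dB

34.4 dB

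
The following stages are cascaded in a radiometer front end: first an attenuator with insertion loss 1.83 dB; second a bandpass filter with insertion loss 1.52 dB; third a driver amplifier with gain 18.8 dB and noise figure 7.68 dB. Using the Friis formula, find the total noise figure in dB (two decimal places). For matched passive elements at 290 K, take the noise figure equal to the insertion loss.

11.03 dB

Convert to linear (a loss of L dB is a gain of −L dB): F_i = 10^(NF_i/10), G_i = 10^(G_i,dB/10)
  Stage 1: F_1 = 10^(1.83/10) = 1.524, G_1 = 10^(−1.83/10) = 0.6561
  Stage 2: F_2 = 10^(1.52/10) = 1.419, G_2 = 10^(−1.52/10) = 0.7047
  Stage 3: F_3 = 10^(7.68/10) = 5.861, G_3 = 10^(18.8/10) = 75.86
Friis cascade:
  F = 1.524 + (1.419 − 1)/0.6561 + (5.861 − 1)/0.4624 = 12.68
NF = 10 log₁₀(12.68) = 11.03 dB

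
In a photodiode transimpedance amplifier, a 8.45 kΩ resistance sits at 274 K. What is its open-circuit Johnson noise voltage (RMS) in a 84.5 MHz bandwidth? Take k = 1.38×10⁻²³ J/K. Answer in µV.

V_n = √(4kTRB)
4kTRB = 4 × 1.38×10⁻²³ × 274 × 8.45×10³ × 8.45×10⁷ = 1.08×10⁻⁸ V²
V_n = √(1.08×10⁻⁸) = 1.04×10⁻⁴ V = 104 µV

104 µV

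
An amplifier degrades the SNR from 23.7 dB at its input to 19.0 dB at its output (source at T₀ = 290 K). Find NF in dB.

4.7 dB

NF (dB) = SNR_in(dB) − SNR_out(dB) when the source is at T₀
NF = 23.7 − 19.0 = 4.7 dB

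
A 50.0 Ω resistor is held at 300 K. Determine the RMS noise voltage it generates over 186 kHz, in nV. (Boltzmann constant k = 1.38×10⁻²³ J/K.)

V_n = √(4kTRB)
4kTRB = 4 × 1.38×10⁻²³ × 300 × 5.00×10¹ × 1.86×10⁵ = 1.54×10⁻¹³ V²
V_n = √(1.54×10⁻¹³) = 3.92×10⁻⁷ V = 392 nV

392 nV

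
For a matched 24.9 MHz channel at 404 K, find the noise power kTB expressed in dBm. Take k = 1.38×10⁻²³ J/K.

−98.6 dBm

P_n = kTB = 1.38×10⁻²³ × 404 × 2.49×10⁷ = 1.39×10⁻¹³ W
In dBm: 10 log₁₀(1.39×10⁻¹³ / 10⁻³) = −98.6 dBm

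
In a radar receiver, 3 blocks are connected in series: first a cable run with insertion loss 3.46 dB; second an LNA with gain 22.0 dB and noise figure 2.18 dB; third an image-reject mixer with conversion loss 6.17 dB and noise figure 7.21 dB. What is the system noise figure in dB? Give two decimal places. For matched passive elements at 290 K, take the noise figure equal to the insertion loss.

Convert to linear (a loss of L dB is a gain of −L dB): F_i = 10^(NF_i/10), G_i = 10^(G_i,dB/10)
  Stage 1: F_1 = 10^(3.46/10) = 2.218, G_1 = 10^(−3.46/10) = 0.4508
  Stage 2: F_2 = 10^(2.18/10) = 1.652, G_2 = 10^(22.0/10) = 158.5
  Stage 3: F_3 = 10^(7.21/10) = 5.260, G_3 = 10^(−6.17/10) = 0.2415
Friis cascade:
  F = 2.218 + (1.652 − 1)/0.4508 + (5.260 − 1)/71.45 = 3.724
NF = 10 log₁₀(3.724) = 5.71 dB

5.71 dB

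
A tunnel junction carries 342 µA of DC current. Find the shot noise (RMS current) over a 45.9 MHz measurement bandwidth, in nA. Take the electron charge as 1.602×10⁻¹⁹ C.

70.9 nA

I_n = √(2qI·B)
2qI·B = 2 × 1.602×10⁻¹⁹ × 3.42×10⁻⁴ × 4.59×10⁷ = 5.03×10⁻¹⁵ A²
I_n = √(5.03×10⁻¹⁵) = 7.09×10⁻⁸ A = 70.9 nA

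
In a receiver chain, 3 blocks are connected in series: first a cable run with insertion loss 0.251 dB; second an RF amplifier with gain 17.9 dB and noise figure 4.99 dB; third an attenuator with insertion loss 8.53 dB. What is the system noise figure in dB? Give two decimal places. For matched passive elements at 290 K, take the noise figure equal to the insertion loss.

Convert to linear (a loss of L dB is a gain of −L dB): F_i = 10^(NF_i/10), G_i = 10^(G_i,dB/10)
  Stage 1: F_1 = 10^(0.251/10) = 1.059, G_1 = 10^(−0.251/10) = 0.9438
  Stage 2: F_2 = 10^(4.99/10) = 3.155, G_2 = 10^(17.9/10) = 61.66
  Stage 3: F_3 = 10^(8.53/10) = 7.129, G_3 = 10^(−8.53/10) = 0.1403
Friis cascade:
  F = 1.059 + (3.155 − 1)/0.9438 + (7.129 − 1)/58.20 = 3.448
NF = 10 log₁₀(3.448) = 5.38 dB

5.38 dB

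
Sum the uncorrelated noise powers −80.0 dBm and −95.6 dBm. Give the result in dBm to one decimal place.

−79.9 dBm

Convert to linear, add, convert back:
P₁ = 1.00×10⁻¹¹ W, P₂ = 2.75×10⁻¹³ W
P_tot = 1.03×10⁻¹¹ W → 10 log₁₀(P_tot / 10⁻³) = −79.9 dBm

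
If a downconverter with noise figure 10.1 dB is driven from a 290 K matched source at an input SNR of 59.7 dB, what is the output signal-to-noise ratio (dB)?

49.6 dB

By definition F = SNR_in/SNR_out, so in dB: SNR_out = SNR_in − NF
SNR_out = 59.7 − 10.1 = 49.6 dB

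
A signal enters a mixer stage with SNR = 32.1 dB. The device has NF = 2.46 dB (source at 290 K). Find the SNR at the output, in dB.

By definition F = SNR_in/SNR_out, so in dB: SNR_out = SNR_in − NF
SNR_out = 32.1 − 2.46 = 29.64 dB

29.64 dB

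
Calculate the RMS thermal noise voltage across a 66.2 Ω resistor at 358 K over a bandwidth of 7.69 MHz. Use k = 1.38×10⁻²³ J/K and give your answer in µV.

3.17 µV

V_n = √(4kTRB)
4kTRB = 4 × 1.38×10⁻²³ × 358 × 6.62×10¹ × 7.69×10⁶ = 1.01×10⁻¹¹ V²
V_n = √(1.01×10⁻¹¹) = 3.17×10⁻⁶ V = 3.17 µV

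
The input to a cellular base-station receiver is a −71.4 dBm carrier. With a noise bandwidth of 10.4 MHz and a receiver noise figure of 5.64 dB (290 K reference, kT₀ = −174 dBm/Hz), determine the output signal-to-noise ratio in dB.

26.8 dB

Noise floor: N = −174 + 10 log₁₀(B) + NF
10 log₁₀(1.04×10⁷) = 70.17 dB
N = −174 + 70.17 + 5.64 = −98.19 dBm
SNR = P_sig − N = −71.4 − (−98.19) = 26.79 dB → 26.8 dB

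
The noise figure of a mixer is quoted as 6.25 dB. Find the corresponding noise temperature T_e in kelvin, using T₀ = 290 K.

933 K

F = 10^(6.25/10) = 4.21697
T_e = (F − 1)·T₀ = (4.21697 − 1) × 290 = 933 K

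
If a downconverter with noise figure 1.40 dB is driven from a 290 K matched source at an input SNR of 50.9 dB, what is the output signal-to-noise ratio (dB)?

By definition F = SNR_in/SNR_out, so in dB: SNR_out = SNR_in − NF
SNR_out = 50.9 − 1.40 = 49.50 dB

49.50 dB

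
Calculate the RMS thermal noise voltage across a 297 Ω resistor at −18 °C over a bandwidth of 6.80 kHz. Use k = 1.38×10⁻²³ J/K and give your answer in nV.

169 nV

T = −18 °C + 273.15 = 255.15 K
V_n = √(4kTRB)
4kTRB = 4 × 1.38×10⁻²³ × 255.15 × 2.97×10² × 6.80×10³ = 2.84×10⁻¹⁴ V²
V_n = √(2.84×10⁻¹⁴) = 1.69×10⁻⁷ V = 169 nV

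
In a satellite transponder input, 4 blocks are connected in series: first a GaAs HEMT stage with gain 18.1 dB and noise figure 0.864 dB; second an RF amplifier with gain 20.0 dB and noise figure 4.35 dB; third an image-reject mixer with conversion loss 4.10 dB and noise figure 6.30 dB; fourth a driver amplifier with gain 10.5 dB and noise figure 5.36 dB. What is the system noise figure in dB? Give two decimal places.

0.96 dB

Convert to linear (a loss of L dB is a gain of −L dB): F_i = 10^(NF_i/10), G_i = 10^(G_i,dB/10)
  Stage 1: F_1 = 10^(0.864/10) = 1.220, G_1 = 10^(18.1/10) = 64.57
  Stage 2: F_2 = 10^(4.35/10) = 2.723, G_2 = 10^(20.0/10) = 100.0
  Stage 3: F_3 = 10^(6.30/10) = 4.266, G_3 = 10^(−4.10/10) = 0.3890
  Stage 4: F_4 = 10^(5.36/10) = 3.436, G_4 = 10^(10.5/10) = 11.22
Friis cascade:
  F = 1.220 + (2.723 − 1)/64.57 + (4.266 − 1)/6457 + (3.436 − 1)/2512 = 1.248
NF = 10 log₁₀(1.248) = 0.96 dB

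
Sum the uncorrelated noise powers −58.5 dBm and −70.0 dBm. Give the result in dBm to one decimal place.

−58.2 dBm

Convert to linear, add, convert back:
P₁ = 1.41×10⁻⁹ W, P₂ = 1.00×10⁻¹⁰ W
P_tot = 1.51×10⁻⁹ W → 10 log₁₀(P_tot / 10⁻³) = −58.2 dBm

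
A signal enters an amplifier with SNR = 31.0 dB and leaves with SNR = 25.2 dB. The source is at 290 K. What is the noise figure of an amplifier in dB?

5.8 dB

NF (dB) = SNR_in(dB) − SNR_out(dB) when the source is at T₀
NF = 31.0 − 25.2 = 5.8 dB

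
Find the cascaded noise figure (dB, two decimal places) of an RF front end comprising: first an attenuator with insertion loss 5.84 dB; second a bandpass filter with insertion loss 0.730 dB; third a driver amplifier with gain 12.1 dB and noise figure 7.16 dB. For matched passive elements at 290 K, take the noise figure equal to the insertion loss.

13.73 dB

Convert to linear (a loss of L dB is a gain of −L dB): F_i = 10^(NF_i/10), G_i = 10^(G_i,dB/10)
  Stage 1: F_1 = 10^(5.84/10) = 3.837, G_1 = 10^(−5.84/10) = 0.2606
  Stage 2: F_2 = 10^(0.730/10) = 1.183, G_2 = 10^(−0.730/10) = 0.8453
  Stage 3: F_3 = 10^(7.16/10) = 5.200, G_3 = 10^(12.1/10) = 16.22
Friis cascade:
  F = 3.837 + (1.183 − 1)/0.2606 + (5.200 − 1)/0.2203 = 23.60
NF = 10 log₁₀(23.60) = 13.73 dB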